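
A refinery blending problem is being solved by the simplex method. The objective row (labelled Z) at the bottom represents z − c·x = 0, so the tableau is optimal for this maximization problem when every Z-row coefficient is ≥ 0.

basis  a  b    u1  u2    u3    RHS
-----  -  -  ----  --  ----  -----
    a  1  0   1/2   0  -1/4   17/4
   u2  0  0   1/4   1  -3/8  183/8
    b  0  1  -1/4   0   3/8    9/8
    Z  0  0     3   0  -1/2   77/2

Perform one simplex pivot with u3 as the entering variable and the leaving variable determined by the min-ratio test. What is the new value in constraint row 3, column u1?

Ratio test on column u3 — row 1: entry -1/4 ≤ 0; row 2: entry -3/8 ≤ 0; row 3: (9/8)/(3/8) = 3. Minimum is 3 at row 3 (b leaves); pivot element 3/8.
Divide row 3 by 3/8; eliminate column u3 from the other rows.
In the new row 3, the u1 entry is the old entry divided by the pivot: (-1/4)/(3/8) = -2/3.

-2/3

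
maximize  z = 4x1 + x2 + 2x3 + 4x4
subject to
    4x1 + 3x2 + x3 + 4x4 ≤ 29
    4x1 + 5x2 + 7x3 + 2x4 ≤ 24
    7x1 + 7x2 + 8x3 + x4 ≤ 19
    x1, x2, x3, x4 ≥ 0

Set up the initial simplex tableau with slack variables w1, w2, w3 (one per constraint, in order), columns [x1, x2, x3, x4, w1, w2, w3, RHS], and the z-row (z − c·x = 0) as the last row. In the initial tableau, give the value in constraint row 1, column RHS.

29

The RHS of constraint 1 is b_1 = 29.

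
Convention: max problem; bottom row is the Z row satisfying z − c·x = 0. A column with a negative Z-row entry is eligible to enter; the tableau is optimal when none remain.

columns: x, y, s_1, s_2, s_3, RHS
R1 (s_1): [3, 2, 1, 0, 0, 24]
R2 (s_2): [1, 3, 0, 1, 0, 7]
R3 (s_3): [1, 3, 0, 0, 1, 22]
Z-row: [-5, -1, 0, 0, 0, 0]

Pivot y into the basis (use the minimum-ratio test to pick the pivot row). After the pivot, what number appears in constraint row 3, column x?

Ratio test on column y — row 1: 24/2 = 12; row 2: 7/3 = 7/3; row 3: 22/3 = 22/3. Minimum is 7/3 at row 2 (s_2 leaves); pivot element 3.
Divide row 2 by 3; eliminate column y from the other rows.
Row 3 update in column x: 1 − 3·(1/3) = 0.

0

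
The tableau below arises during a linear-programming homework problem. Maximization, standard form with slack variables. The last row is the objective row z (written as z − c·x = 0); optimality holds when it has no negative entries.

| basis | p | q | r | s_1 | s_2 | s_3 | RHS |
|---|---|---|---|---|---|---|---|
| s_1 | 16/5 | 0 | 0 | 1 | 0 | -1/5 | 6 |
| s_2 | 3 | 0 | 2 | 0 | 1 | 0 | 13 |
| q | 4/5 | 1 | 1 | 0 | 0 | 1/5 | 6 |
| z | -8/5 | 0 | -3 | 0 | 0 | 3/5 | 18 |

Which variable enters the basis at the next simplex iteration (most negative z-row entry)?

r

Negative z-row entries: p: -8/5, r: -3.
The most negative is -3 in column r, so r enters.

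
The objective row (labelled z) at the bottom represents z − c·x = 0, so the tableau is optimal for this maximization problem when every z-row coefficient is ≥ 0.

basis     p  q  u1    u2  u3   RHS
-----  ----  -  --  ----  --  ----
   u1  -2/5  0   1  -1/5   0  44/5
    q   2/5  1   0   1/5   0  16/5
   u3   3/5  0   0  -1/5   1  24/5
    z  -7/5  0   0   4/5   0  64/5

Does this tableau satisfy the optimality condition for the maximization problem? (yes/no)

no

The z-row has a negative entry -7/5 in column p, so it is not optimal.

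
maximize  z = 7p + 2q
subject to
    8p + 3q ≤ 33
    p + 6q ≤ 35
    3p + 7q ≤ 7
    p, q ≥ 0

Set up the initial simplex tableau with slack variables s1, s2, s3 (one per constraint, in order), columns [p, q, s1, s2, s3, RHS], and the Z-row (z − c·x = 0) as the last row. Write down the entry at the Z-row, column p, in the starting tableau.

The Z-row carries the negated objective coefficients: the p entry is -7.

-7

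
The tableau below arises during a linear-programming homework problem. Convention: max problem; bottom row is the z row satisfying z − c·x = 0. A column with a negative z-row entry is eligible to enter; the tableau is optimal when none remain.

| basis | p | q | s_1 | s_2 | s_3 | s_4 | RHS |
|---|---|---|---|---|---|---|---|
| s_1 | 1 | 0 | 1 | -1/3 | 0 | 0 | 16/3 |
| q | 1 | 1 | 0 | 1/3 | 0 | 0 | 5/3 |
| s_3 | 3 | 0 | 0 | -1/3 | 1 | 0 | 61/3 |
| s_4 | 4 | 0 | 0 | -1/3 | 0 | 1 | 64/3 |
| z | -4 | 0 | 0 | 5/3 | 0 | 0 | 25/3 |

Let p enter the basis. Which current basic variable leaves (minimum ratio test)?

Column p entries and ratios — s_1: (16/3)/1 = 16/3; q: (5/3)/1 = 5/3; s_3: (61/3)/3 = 61/9; s_4: (64/3)/4 = 16/3.
Smallest ratio is 5/3 in the row of q, so q leaves.

q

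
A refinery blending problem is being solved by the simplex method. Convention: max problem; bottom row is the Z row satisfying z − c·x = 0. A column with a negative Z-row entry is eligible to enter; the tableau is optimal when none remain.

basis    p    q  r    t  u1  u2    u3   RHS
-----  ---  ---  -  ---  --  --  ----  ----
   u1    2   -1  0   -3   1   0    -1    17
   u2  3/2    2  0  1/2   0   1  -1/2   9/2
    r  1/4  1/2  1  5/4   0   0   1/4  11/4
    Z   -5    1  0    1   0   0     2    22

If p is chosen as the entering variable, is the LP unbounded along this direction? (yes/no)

no

Column p has positive entries in row(s) 1, 2, 3, so the ratio test bounds it — not unbounded.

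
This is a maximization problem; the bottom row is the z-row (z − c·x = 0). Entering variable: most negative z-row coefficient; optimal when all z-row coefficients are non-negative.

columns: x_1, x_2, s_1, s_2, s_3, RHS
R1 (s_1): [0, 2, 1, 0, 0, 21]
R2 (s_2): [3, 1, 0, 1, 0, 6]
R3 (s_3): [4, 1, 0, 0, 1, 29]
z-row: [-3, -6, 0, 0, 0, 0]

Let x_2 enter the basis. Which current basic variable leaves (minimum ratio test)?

s_2

Column x_2 entries and ratios — s_1: 21/2 = 21/2; s_2: 6/1 = 6; s_3: 29/1 = 29.
Smallest ratio is 6 in the row of s_2, so s_2 leaves.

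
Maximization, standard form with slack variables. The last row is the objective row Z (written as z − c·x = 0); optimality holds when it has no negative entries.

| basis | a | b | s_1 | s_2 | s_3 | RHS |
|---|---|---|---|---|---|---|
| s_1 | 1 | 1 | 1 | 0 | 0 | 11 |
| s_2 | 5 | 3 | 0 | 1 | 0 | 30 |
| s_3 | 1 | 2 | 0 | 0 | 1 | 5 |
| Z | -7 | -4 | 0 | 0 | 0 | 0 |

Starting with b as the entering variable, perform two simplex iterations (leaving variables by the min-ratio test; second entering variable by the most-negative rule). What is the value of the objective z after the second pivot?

Ratio test on column b — row 1: 11/1 = 11; row 2: 30/3 = 10; row 3: 5/2 = 5/2. Minimum is 5/2 at row 3 (s_3 leaves); pivot element 2.
Pivot on row 3; the Z-row RHS becomes 0 − (-4)·(5/2) = 10.
Next entering variable (most negative Z-row entry -5): a.
Ratio test on column a — row 1: (17/2)/(1/2) = 17; row 2: (45/2)/(7/2) = 45/7; row 3: (5/2)/(1/2) = 5. Minimum is 5 at row 3 (b leaves); pivot element 1/2.
After the second pivot the Z-row RHS is 10 − (-5)·5 = 35.

35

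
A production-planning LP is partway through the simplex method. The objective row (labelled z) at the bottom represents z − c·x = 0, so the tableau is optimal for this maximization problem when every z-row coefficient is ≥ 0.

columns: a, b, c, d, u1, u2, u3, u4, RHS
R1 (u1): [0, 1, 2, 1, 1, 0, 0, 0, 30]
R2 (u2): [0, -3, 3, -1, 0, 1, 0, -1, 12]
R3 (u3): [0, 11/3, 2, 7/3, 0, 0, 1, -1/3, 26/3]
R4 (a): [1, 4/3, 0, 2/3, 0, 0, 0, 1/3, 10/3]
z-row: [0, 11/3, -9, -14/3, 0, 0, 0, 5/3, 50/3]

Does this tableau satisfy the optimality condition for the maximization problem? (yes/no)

no

The z-row has a negative entry -9 in column c, so it is not optimal.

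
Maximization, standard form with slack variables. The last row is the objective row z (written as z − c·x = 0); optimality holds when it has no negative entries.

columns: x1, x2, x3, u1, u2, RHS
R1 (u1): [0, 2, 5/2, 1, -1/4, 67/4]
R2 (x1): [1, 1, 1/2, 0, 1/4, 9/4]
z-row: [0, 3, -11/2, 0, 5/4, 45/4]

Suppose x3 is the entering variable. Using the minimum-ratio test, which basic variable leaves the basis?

Column x3 entries and ratios — u1: (67/4)/(5/2) = 67/10; x1: (9/4)/(1/2) = 9/2.
Smallest ratio is 9/2 in the row of x1, so x1 leaves.

x1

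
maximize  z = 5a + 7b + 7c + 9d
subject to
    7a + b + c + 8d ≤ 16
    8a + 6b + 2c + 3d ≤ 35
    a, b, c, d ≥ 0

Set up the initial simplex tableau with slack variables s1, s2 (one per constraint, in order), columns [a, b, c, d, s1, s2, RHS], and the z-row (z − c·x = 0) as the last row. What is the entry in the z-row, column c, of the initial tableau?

The z-row carries the negated objective coefficients: the c entry is -7.

-7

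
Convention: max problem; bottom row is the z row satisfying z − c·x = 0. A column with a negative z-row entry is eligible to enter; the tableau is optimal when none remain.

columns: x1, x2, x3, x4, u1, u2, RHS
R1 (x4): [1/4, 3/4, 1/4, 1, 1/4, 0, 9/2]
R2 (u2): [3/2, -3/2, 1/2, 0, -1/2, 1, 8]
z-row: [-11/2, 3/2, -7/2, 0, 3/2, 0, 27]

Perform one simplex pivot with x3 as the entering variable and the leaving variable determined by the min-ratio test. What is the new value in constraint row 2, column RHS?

Ratio test on column x3 — row 1: (9/2)/(1/4) = 18; row 2: 8/(1/2) = 16. Minimum is 16 at row 2 (u2 leaves); pivot element 1/2.
Divide row 2 by 1/2; eliminate column x3 from the other rows.
In the new row 2, the RHS entry is the old entry divided by the pivot: 8/(1/2) = 16.

16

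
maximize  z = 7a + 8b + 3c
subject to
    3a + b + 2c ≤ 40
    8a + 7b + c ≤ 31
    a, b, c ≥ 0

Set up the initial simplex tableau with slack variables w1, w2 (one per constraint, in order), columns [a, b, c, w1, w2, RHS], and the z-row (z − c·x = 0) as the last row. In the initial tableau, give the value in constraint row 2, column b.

7

Constraint 2 has coefficient 7 on b.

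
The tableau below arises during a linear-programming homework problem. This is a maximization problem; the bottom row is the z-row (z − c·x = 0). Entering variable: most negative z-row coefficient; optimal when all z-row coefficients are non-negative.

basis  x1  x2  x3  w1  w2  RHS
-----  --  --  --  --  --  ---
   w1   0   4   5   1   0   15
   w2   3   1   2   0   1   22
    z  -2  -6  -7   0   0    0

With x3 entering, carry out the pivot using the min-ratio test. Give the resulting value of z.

21

Ratio test on column x3 — row 1: 15/5 = 3; row 2: 22/2 = 11. Minimum is 3 at row 1 (w1 leaves); pivot element 5.
Pivot on row 1; the z-row RHS becomes 0 − (-7)·3 = 21.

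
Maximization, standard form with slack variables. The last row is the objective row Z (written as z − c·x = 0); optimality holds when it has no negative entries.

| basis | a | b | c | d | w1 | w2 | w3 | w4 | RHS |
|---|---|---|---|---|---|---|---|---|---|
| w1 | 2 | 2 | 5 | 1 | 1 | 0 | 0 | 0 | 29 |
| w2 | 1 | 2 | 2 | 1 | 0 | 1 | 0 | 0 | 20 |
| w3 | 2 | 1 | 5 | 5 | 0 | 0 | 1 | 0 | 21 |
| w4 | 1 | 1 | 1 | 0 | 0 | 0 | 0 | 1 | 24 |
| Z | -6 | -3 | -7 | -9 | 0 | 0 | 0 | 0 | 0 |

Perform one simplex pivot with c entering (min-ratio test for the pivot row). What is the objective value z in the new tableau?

147/5

Ratio test on column c — row 1: 29/5 = 29/5; row 2: 20/2 = 10; row 3: 21/5 = 21/5; row 4: 24/1 = 24. Minimum is 21/5 at row 3 (w3 leaves); pivot element 5.
Pivot on row 3; the Z-row RHS becomes 0 − (-7)·(21/5) = 147/5.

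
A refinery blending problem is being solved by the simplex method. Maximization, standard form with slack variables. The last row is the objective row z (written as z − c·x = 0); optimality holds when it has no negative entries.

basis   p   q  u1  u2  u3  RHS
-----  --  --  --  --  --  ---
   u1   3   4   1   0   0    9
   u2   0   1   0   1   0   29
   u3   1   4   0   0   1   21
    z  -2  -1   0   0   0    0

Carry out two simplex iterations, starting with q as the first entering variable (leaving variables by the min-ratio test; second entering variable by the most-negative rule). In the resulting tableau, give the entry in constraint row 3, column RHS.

18

Ratio test on column q — row 1: 9/4 = 9/4; row 2: 29/1 = 29; row 3: 21/4 = 21/4. Minimum is 9/4 at row 1 (u1 leaves); pivot element 4.
Divide row 1 by 4; eliminate column q from the other rows.
Second iteration: most negative z-row entry is -5/4 in column p, so p enters.
Ratio test on column p — row 1: (9/4)/(3/4) = 3; row 2: entry -3/4 ≤ 0; row 3: entry -2 ≤ 0. Minimum is 3 at row 1 (q leaves); pivot element 3/4.
Divide row 1 by 3/4; eliminate column p from the other rows.
After both pivots, the entry at constraint row 3, column RHS is 18.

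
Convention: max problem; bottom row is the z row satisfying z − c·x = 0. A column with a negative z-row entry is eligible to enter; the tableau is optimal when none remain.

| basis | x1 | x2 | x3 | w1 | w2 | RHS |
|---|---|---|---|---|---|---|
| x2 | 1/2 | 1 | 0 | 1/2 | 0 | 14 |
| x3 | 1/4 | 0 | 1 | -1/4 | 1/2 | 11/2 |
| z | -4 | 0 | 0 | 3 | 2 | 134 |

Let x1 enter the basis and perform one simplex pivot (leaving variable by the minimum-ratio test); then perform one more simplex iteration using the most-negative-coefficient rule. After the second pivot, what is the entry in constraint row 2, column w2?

Ratio test on column x1 — row 1: 14/(1/2) = 28; row 2: (11/2)/(1/4) = 22. Minimum is 22 at row 2 (x3 leaves); pivot element 1/4.
Divide row 2 by 1/4; eliminate column x1 from the other rows.
Second iteration: most negative z-row entry is -1 in column w1, so w1 enters.
Ratio test on column w1 — row 1: 3/1 = 3; row 2: entry -1 ≤ 0. Minimum is 3 at row 1 (x2 leaves); pivot element 1.
Divide row 1 by 1; eliminate column w1 from the other rows.
After both pivots, the entry at constraint row 2, column w2 is 1.

1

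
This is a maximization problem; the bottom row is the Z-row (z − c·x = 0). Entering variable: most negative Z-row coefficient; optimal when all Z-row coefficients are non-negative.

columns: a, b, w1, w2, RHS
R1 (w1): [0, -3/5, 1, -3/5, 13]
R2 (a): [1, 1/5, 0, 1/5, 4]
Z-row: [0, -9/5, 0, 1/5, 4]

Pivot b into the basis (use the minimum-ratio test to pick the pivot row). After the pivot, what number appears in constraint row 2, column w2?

Ratio test on column b — row 1: entry -3/5 ≤ 0; row 2: 4/(1/5) = 20. Minimum is 20 at row 2 (a leaves); pivot element 1/5.
Divide row 2 by 1/5; eliminate column b from the other rows.
In the new row 2, the w2 entry is the old entry divided by the pivot: (1/5)/(1/5) = 1.

1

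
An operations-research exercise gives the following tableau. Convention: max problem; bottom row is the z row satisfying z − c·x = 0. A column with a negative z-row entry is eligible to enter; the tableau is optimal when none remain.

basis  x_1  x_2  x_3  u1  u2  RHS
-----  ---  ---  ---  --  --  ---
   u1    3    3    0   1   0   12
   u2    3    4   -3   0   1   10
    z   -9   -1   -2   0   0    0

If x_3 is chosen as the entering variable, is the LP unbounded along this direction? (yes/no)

yes

Every constraint-row entry in column x_3 is ≤ 0, so increasing x_3 is unbounded.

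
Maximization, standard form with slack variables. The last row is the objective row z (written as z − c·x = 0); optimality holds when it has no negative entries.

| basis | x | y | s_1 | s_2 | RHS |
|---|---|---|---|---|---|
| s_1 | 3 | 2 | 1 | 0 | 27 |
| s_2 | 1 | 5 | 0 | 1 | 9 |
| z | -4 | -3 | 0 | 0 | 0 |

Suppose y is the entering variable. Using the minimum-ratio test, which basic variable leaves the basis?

s_2

Column y entries and ratios — s_1: 27/2 = 27/2; s_2: 9/5 = 9/5.
Smallest ratio is 9/5 in the row of s_2, so s_2 leaves.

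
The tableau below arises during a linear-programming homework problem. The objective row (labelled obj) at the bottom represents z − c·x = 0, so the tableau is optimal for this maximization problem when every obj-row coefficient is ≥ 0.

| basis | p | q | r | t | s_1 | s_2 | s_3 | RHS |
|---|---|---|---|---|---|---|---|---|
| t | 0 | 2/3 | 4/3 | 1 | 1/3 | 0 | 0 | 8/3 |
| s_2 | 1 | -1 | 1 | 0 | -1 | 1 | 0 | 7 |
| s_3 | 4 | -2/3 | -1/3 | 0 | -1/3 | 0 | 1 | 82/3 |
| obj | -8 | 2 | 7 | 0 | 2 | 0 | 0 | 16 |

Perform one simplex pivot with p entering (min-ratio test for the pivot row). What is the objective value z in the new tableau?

212/3

Ratio test on column p — row 1: entry 0 ≤ 0; row 2: 7/1 = 7; row 3: (82/3)/4 = 41/6. Minimum is 41/6 at row 3 (s_3 leaves); pivot element 4.
Pivot on row 3; the obj-row RHS becomes 16 − (-8)·(41/6) = 212/3.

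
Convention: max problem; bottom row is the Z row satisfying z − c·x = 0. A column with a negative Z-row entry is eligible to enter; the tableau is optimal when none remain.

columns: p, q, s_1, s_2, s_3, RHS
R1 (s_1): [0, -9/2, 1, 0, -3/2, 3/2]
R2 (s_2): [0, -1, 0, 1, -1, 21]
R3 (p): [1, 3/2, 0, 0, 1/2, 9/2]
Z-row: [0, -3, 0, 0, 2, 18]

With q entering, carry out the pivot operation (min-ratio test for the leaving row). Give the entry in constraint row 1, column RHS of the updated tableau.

15

Ratio test on column q — row 1: entry -9/2 ≤ 0; row 2: entry -1 ≤ 0; row 3: (9/2)/(3/2) = 3. Minimum is 3 at row 3 (p leaves); pivot element 3/2.
Divide row 3 by 3/2; eliminate column q from the other rows.
Row 1 update in column RHS: 3/2 − (-9/2)·3 = 15.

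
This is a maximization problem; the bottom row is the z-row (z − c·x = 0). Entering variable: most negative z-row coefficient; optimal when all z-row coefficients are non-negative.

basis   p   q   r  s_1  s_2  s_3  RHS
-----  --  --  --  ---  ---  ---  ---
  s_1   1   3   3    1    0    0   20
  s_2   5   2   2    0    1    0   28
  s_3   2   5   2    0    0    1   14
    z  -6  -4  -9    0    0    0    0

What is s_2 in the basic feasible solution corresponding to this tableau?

28

s_2 is basic (row 2); its value is the RHS of that row, 28.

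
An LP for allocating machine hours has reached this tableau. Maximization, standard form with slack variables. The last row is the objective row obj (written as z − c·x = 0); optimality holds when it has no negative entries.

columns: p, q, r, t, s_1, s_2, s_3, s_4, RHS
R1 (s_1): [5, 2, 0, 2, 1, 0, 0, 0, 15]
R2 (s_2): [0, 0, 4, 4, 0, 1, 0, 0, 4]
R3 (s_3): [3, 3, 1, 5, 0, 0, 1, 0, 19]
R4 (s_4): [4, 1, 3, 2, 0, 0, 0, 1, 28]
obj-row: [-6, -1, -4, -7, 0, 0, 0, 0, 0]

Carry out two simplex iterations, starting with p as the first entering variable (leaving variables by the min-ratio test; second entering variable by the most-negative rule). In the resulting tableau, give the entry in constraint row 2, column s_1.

0

Ratio test on column p — row 1: 15/5 = 3; row 2: entry 0 ≤ 0; row 3: 19/3 = 19/3; row 4: 28/4 = 7. Minimum is 3 at row 1 (s_1 leaves); pivot element 5.
Divide row 1 by 5; eliminate column p from the other rows.
Second iteration: most negative obj-row entry is -23/5 in column t, so t enters.
Ratio test on column t — row 1: 3/(2/5) = 15/2; row 2: 4/4 = 1; row 3: 10/(19/5) = 50/19; row 4: 16/(2/5) = 40. Minimum is 1 at row 2 (s_2 leaves); pivot element 4.
Divide row 2 by 4; eliminate column t from the other rows.
After both pivots, the entry at constraint row 2, column s_1 is 0.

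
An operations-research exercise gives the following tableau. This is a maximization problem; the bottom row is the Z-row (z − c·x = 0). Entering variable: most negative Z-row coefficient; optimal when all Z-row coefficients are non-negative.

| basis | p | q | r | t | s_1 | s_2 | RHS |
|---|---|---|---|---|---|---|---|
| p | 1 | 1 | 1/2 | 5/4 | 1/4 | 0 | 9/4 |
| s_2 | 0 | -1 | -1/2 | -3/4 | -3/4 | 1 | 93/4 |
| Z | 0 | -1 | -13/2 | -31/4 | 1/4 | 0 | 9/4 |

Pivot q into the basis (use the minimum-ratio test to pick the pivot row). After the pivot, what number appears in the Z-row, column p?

1

Ratio test on column q — row 1: (9/4)/1 = 9/4; row 2: entry -1 ≤ 0. Minimum is 9/4 at row 1 (p leaves); pivot element 1.
Divide row 1 by 1; eliminate column q from the other rows.
Z-row update in column p: 0 − (-1)·1 = 1.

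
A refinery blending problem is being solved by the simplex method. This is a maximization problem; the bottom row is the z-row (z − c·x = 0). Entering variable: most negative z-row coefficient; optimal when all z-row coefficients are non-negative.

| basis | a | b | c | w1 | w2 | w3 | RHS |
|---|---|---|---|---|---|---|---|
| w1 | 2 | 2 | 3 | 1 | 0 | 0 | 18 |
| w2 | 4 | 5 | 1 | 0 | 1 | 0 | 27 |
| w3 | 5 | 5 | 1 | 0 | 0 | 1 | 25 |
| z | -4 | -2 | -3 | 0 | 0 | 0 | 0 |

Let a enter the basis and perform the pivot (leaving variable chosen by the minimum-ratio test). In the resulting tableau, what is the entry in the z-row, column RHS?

Ratio test on column a — row 1: 18/2 = 9; row 2: 27/4 = 27/4; row 3: 25/5 = 5. Minimum is 5 at row 3 (w3 leaves); pivot element 5.
Divide row 3 by 5; eliminate column a from the other rows.
z-row update in column RHS: 0 − (-4)·5 = 20.

20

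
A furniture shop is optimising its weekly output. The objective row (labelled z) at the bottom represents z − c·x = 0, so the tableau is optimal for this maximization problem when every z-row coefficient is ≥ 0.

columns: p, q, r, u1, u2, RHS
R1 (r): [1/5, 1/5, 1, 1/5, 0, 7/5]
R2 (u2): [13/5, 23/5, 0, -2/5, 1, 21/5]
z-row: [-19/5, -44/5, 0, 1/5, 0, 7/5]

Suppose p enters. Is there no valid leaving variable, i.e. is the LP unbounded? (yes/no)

no

Column p has positive entries in row(s) 1, 2, so the ratio test bounds it — not unbounded.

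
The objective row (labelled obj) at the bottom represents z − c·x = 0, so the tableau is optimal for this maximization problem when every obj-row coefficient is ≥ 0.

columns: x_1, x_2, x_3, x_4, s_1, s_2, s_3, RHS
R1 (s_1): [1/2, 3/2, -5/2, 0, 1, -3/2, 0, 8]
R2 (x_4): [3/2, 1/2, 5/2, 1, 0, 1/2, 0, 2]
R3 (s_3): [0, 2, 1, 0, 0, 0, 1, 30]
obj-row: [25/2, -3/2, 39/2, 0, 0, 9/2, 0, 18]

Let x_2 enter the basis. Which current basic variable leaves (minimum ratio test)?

x_4

Column x_2 entries and ratios — s_1: 8/(3/2) = 16/3; x_4: 2/(1/2) = 4; s_3: 30/2 = 15.
Smallest ratio is 4 in the row of x_4, so x_4 leaves.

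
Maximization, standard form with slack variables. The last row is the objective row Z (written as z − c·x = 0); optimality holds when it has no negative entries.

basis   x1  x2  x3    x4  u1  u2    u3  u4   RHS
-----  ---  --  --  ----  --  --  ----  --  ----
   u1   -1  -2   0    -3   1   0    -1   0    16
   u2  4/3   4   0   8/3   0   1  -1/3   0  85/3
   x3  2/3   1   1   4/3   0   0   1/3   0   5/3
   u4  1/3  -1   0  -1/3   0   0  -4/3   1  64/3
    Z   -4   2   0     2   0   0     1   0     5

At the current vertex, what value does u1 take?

u1 is basic (row 1); its value is the RHS of that row, 16.

16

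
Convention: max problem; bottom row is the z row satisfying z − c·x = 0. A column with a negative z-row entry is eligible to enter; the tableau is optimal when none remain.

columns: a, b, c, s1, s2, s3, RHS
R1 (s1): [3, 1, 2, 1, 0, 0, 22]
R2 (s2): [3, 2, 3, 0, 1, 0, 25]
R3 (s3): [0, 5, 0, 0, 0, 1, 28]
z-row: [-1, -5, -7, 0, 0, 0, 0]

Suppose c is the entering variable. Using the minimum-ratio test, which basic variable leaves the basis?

Column c entries and ratios — s1: 22/2 = 11; s2: 25/3 = 25/3; s3: 0 ≤ 0, skip.
Smallest ratio is 25/3 in the row of s2, so s2 leaves.

s2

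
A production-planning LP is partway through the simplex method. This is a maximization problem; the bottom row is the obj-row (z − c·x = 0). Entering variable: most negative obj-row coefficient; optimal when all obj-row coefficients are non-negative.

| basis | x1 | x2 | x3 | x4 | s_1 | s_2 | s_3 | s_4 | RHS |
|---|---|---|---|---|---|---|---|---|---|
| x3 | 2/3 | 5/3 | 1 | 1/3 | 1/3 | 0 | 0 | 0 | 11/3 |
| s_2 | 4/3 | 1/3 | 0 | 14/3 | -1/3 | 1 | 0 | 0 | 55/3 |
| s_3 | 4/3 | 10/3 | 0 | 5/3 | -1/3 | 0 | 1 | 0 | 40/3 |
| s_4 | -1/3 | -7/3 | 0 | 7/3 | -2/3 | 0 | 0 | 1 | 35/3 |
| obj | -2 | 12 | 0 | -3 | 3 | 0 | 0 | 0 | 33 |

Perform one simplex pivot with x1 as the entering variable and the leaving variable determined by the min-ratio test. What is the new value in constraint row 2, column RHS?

11

Ratio test on column x1 — row 1: (11/3)/(2/3) = 11/2; row 2: (55/3)/(4/3) = 55/4; row 3: (40/3)/(4/3) = 10; row 4: entry -1/3 ≤ 0. Minimum is 11/2 at row 1 (x3 leaves); pivot element 2/3.
Divide row 1 by 2/3; eliminate column x1 from the other rows.
Row 2 update in column RHS: 55/3 − (4/3)·(11/2) = 11.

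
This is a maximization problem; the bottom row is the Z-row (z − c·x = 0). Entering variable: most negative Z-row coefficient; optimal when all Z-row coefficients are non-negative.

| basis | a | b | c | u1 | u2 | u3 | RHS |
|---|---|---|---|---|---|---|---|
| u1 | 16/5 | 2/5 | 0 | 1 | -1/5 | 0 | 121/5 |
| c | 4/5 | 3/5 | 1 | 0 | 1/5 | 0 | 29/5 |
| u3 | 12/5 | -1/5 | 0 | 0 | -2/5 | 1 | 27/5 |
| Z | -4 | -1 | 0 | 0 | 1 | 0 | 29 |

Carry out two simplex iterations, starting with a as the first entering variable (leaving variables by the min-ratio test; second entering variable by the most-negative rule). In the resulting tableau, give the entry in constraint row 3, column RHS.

11/4

Ratio test on column a — row 1: (121/5)/(16/5) = 121/16; row 2: (29/5)/(4/5) = 29/4; row 3: (27/5)/(12/5) = 9/4. Minimum is 9/4 at row 3 (u3 leaves); pivot element 12/5.
Divide row 3 by 12/5; eliminate column a from the other rows.
Second iteration: most negative Z-row entry is -4/3 in column b, so b enters.
Ratio test on column b — row 1: 17/(2/3) = 51/2; row 2: 4/(2/3) = 6; row 3: entry -1/12 ≤ 0. Minimum is 6 at row 2 (c leaves); pivot element 2/3.
Divide row 2 by 2/3; eliminate column b from the other rows.
After both pivots, the entry at constraint row 3, column RHS is 11/4.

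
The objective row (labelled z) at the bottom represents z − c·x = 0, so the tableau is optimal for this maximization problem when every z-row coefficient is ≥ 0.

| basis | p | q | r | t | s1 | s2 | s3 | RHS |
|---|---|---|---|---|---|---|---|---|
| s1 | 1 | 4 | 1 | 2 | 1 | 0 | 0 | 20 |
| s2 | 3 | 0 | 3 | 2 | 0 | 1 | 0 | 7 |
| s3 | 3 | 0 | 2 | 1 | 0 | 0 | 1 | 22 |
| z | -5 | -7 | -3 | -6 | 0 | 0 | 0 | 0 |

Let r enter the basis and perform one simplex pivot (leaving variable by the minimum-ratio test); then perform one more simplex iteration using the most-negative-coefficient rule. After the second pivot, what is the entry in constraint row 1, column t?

Ratio test on column r — row 1: 20/1 = 20; row 2: 7/3 = 7/3; row 3: 22/2 = 11. Minimum is 7/3 at row 2 (s2 leaves); pivot element 3.
Divide row 2 by 3; eliminate column r from the other rows.
Second iteration: most negative z-row entry is -7 in column q, so q enters.
Ratio test on column q — row 1: (53/3)/4 = 53/12; row 2: entry 0 ≤ 0; row 3: entry 0 ≤ 0. Minimum is 53/12 at row 1 (s1 leaves); pivot element 4.
Divide row 1 by 4; eliminate column q from the other rows.
After both pivots, the entry at constraint row 1, column t is 1/3.

1/3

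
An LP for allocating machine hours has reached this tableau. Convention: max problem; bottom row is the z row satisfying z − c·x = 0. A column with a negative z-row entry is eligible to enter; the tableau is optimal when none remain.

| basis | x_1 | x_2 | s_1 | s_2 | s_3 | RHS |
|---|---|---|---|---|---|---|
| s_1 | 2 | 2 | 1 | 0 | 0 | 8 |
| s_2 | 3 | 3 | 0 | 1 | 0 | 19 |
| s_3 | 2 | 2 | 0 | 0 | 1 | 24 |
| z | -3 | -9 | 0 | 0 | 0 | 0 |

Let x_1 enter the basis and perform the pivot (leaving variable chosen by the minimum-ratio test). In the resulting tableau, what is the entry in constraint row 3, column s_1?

-1

Ratio test on column x_1 — row 1: 8/2 = 4; row 2: 19/3 = 19/3; row 3: 24/2 = 12. Minimum is 4 at row 1 (s_1 leaves); pivot element 2.
Divide row 1 by 2; eliminate column x_1 from the other rows.
Row 3 update in column s_1: 0 − 2·(1/2) = -1.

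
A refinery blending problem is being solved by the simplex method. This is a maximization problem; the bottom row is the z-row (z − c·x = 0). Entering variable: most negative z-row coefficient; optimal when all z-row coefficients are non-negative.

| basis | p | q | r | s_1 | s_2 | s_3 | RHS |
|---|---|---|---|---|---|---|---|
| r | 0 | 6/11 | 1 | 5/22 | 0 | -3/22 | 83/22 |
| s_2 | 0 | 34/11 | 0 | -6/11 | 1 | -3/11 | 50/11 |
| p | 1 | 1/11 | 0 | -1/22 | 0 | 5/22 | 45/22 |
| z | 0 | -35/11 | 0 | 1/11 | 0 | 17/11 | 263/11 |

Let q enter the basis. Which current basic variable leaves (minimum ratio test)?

s_2

Column q entries and ratios — r: (83/22)/(6/11) = 83/12; s_2: (50/11)/(34/11) = 25/17; p: (45/22)/(1/11) = 45/2.
Smallest ratio is 25/17 in the row of s_2, so s_2 leaves.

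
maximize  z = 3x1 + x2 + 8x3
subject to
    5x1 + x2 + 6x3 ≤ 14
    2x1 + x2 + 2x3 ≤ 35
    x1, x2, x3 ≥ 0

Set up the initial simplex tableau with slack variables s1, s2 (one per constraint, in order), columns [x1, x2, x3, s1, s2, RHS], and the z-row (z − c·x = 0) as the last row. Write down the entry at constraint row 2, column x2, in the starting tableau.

Constraint 2 has coefficient 1 on x2.

1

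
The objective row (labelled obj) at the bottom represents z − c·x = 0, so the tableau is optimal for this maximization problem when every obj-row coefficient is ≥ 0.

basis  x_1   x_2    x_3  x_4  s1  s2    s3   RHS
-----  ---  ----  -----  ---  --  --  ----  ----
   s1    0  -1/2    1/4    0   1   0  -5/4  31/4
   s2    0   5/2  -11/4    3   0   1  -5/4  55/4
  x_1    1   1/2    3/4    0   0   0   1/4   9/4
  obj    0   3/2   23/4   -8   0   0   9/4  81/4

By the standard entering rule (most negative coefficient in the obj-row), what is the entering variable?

x_4

Negative obj-row entries: x_4: -8.
The most negative is -8 in column x_4, so x_4 enters.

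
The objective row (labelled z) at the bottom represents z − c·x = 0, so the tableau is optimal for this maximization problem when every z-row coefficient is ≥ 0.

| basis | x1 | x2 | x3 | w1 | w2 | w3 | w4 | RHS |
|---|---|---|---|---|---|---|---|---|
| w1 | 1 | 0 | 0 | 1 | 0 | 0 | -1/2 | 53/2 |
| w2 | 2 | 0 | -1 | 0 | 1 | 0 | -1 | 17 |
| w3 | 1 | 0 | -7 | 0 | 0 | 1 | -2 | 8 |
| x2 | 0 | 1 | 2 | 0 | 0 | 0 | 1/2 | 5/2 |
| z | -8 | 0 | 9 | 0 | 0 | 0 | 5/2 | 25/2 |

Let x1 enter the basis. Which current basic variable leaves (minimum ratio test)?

w3

Column x1 entries and ratios — w1: (53/2)/1 = 53/2; w2: 17/2 = 17/2; w3: 8/1 = 8; x2: 0 ≤ 0, skip.
Smallest ratio is 8 in the row of w3, so w3 leaves.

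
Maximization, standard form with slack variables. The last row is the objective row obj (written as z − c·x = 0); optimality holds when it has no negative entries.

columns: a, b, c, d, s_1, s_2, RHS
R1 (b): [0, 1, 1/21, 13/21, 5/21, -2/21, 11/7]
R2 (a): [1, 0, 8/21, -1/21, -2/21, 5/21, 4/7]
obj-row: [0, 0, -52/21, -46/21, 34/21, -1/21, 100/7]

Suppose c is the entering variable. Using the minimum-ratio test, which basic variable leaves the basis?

Column c entries and ratios — b: (11/7)/(1/21) = 33; a: (4/7)/(8/21) = 3/2.
Smallest ratio is 3/2 in the row of a, so a leaves.

a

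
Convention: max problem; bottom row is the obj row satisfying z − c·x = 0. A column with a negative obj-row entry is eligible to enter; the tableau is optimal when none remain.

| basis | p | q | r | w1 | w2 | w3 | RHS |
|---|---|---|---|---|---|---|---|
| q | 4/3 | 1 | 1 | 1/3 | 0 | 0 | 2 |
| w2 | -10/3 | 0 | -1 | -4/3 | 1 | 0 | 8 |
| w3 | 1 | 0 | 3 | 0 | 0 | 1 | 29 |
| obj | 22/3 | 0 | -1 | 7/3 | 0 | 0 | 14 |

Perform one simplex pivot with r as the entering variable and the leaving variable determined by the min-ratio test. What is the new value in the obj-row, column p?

26/3

Ratio test on column r — row 1: 2/1 = 2; row 2: entry -1 ≤ 0; row 3: 29/3 = 29/3. Minimum is 2 at row 1 (q leaves); pivot element 1.
Divide row 1 by 1; eliminate column r from the other rows.
obj-row update in column p: 22/3 − (-1)·(4/3) = 26/3.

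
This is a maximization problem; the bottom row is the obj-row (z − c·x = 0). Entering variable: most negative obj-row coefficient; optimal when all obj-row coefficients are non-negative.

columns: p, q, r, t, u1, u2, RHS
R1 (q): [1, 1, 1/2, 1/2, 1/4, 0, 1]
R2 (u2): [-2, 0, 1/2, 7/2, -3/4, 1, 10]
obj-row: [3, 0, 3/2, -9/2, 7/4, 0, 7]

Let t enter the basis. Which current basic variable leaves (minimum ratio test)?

Column t entries and ratios — q: 1/(1/2) = 2; u2: 10/(7/2) = 20/7.
Smallest ratio is 2 in the row of q, so q leaves.

q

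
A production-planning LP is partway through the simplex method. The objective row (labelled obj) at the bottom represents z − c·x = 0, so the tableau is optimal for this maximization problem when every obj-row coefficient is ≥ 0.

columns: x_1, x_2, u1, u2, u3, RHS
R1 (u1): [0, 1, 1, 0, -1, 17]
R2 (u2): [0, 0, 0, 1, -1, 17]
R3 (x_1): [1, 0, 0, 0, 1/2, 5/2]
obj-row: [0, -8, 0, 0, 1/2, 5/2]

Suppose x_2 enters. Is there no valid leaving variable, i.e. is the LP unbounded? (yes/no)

Column x_2 has positive entries in row(s) 1, so the ratio test bounds it — not unbounded.

no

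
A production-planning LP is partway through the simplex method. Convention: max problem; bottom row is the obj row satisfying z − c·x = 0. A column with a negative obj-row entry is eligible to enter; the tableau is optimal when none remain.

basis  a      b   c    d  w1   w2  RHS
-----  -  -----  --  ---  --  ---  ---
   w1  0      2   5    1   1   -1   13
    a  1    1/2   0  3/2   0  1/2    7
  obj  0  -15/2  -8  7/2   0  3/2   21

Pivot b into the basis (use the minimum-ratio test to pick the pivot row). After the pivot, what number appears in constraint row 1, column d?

1/2

Ratio test on column b — row 1: 13/2 = 13/2; row 2: 7/(1/2) = 14. Minimum is 13/2 at row 1 (w1 leaves); pivot element 2.
Divide row 1 by 2; eliminate column b from the other rows.
In the new row 1, the d entry is the old entry divided by the pivot: 1/2 = 1/2.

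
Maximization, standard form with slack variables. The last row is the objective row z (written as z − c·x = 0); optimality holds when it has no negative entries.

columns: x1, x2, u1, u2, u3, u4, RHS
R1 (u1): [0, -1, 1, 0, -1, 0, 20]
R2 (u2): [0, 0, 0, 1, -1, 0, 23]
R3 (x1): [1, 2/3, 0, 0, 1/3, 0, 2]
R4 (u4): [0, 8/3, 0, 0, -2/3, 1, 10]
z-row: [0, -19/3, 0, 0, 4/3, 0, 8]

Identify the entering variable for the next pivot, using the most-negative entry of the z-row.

x2

Negative z-row entries: x2: -19/3.
The most negative is -19/3 in column x2, so x2 enters.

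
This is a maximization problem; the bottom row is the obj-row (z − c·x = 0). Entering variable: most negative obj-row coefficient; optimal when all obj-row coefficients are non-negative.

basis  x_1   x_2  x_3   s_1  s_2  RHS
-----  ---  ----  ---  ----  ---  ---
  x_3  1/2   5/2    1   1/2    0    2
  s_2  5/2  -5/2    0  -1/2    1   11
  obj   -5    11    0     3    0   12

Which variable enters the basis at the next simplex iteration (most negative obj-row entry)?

Negative obj-row entries: x_1: -5.
The most negative is -5 in column x_1, so x_1 enters.

x_1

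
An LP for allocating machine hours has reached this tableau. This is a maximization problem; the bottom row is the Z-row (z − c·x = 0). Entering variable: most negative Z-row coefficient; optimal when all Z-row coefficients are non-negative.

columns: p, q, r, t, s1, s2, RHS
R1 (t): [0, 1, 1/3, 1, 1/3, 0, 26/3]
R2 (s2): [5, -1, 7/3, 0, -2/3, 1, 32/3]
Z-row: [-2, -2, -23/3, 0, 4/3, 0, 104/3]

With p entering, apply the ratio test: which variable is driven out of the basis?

s2

Column p entries and ratios — t: 0 ≤ 0, skip; s2: (32/3)/5 = 32/15.
Smallest ratio is 32/15 in the row of s2, so s2 leaves.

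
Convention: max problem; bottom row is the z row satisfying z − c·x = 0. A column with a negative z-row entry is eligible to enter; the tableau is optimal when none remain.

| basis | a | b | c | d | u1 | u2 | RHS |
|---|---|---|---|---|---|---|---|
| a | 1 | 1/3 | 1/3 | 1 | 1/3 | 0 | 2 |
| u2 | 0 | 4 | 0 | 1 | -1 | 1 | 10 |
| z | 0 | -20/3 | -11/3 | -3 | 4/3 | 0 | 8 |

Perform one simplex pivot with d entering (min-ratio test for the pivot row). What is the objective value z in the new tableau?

Ratio test on column d — row 1: 2/1 = 2; row 2: 10/1 = 10. Minimum is 2 at row 1 (a leaves); pivot element 1.
Pivot on row 1; the z-row RHS becomes 8 − (-3)·2 = 14.

14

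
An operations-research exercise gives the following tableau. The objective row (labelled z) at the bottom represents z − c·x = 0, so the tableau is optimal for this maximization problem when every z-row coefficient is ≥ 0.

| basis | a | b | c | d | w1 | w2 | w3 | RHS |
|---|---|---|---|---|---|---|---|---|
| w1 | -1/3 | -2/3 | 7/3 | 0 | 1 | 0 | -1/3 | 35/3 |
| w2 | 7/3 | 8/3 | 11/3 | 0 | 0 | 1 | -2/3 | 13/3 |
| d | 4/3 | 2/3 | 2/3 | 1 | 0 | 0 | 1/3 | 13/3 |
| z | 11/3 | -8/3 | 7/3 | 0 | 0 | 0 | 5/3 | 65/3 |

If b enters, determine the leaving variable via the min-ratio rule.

w2

Column b entries and ratios — w1: -2/3 ≤ 0, skip; w2: (13/3)/(8/3) = 13/8; d: (13/3)/(2/3) = 13/2.
Smallest ratio is 13/8 in the row of w2, so w2 leaves.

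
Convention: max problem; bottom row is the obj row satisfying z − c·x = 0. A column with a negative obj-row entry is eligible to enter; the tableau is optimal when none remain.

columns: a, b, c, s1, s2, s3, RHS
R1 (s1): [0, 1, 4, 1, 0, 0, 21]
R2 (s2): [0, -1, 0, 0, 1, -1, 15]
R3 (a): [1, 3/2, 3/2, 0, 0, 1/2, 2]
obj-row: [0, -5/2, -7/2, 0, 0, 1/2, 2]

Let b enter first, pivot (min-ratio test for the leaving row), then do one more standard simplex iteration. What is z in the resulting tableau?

20/3

Ratio test on column b — row 1: 21/1 = 21; row 2: entry -1 ≤ 0; row 3: 2/(3/2) = 4/3. Minimum is 4/3 at row 3 (a leaves); pivot element 3/2.
Pivot on row 3; the obj-row RHS becomes 2 − (-5/2)·(4/3) = 16/3.
Next entering variable (most negative obj-row entry -1): c.
Ratio test on column c — row 1: (59/3)/3 = 59/9; row 2: (49/3)/1 = 49/3; row 3: (4/3)/1 = 4/3. Minimum is 4/3 at row 3 (b leaves); pivot element 1.
After the second pivot the obj-row RHS is 16/3 − (-1)·(4/3) = 20/3.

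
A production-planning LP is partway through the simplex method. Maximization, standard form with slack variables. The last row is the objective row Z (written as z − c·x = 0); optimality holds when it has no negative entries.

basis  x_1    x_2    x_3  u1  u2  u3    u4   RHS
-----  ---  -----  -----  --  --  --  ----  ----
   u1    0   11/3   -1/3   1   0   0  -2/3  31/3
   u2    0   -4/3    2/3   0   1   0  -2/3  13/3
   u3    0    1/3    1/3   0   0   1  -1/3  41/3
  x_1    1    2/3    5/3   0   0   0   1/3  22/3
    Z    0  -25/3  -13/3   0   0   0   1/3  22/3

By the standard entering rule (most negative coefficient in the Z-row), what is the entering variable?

Negative Z-row entries: x_2: -25/3, x_3: -13/3.
The most negative is -25/3 in column x_2, so x_2 enters.

x_2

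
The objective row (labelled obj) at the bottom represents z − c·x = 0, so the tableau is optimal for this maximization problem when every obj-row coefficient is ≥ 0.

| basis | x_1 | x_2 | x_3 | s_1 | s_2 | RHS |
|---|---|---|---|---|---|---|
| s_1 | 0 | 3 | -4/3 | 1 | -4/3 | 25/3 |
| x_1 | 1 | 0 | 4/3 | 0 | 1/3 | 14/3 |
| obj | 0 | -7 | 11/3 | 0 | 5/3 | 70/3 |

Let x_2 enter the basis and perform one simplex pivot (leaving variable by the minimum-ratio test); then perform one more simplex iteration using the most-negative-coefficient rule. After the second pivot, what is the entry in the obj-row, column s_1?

7/3

Ratio test on column x_2 — row 1: (25/3)/3 = 25/9; row 2: entry 0 ≤ 0. Minimum is 25/9 at row 1 (s_1 leaves); pivot element 3.
Divide row 1 by 3; eliminate column x_2 from the other rows.
Second iteration: most negative obj-row entry is -13/9 in column s_2, so s_2 enters.
Ratio test on column s_2 — row 1: entry -4/9 ≤ 0; row 2: (14/3)/(1/3) = 14. Minimum is 14 at row 2 (x_1 leaves); pivot element 1/3.
Divide row 2 by 1/3; eliminate column s_2 from the other rows.
After both pivots, the entry at the obj-row, column s_1 is 7/3.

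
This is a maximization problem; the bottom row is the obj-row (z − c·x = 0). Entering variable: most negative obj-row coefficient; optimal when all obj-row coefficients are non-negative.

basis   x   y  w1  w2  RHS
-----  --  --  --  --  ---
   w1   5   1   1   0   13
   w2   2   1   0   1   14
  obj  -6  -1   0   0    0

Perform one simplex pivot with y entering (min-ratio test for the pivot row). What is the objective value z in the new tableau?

Ratio test on column y — row 1: 13/1 = 13; row 2: 14/1 = 14. Minimum is 13 at row 1 (w1 leaves); pivot element 1.
Pivot on row 1; the obj-row RHS becomes 0 − (-1)·13 = 13.

13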